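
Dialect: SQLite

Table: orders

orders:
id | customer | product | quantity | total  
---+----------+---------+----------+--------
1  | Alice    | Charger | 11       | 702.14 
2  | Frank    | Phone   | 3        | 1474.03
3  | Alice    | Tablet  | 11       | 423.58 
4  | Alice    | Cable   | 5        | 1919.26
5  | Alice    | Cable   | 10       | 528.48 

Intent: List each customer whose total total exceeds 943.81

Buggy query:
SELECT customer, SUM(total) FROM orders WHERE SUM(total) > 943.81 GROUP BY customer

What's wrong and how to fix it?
Bug: SUM(total) is an aggregate, but WHERE filters rows before aggregation

Fix: Move the aggregate condition to a HAVING clause

Corrected query:
SELECT customer, SUM(total) FROM orders GROUP BY customer HAVING SUM(total) > 943.81

Result:
customer | SUM(total)
---------+-----------
Alice    | 3573.46   
Frank    | 1474.03   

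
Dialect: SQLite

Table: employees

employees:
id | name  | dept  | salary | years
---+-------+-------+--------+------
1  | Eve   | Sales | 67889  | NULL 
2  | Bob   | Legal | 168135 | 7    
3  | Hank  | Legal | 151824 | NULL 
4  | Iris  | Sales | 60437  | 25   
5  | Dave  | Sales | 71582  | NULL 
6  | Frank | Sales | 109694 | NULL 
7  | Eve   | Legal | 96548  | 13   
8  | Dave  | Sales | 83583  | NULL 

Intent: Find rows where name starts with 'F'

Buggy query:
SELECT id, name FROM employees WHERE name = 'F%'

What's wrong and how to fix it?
Bug: '=' compares the literal string including the % character; pattern matching needs LIKE

Fix: Use LIKE for wildcard pattern matching

Corrected query:
SELECT id, name FROM employees WHERE name LIKE 'F%'

Result:
id | name 
---+------
6  | Frank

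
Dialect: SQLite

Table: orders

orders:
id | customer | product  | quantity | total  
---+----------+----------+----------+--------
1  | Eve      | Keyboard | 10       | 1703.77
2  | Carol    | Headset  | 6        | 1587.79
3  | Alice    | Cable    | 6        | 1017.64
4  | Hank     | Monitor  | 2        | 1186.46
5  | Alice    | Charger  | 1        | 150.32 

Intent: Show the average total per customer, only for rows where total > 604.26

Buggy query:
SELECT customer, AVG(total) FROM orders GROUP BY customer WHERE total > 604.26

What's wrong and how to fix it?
Bug: Row-level WHERE must come before GROUP BY in the clause order

Fix: Move the WHERE clause before GROUP BY

Corrected query:
SELECT customer, AVG(total) FROM orders WHERE total > 604.26 GROUP BY customer

Result:
customer | AVG(total)
---------+-----------
Alice    | 1017.64   
Carol    | 1587.79   
Eve      | 1703.77   
Hank     | 1186.46   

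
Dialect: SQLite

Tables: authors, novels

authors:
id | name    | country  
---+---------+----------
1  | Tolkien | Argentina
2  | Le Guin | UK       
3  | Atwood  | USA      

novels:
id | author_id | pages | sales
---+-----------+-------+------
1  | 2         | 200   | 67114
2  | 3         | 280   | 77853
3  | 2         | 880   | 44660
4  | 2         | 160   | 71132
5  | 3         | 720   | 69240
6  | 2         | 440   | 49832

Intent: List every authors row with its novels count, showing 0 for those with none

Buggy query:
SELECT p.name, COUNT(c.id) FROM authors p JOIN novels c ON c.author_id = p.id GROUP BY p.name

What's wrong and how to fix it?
Bug: An inner join excludes parents with zero children

Fix: Switch to LEFT JOIN to retain unmatched parent rows

Corrected query:
SELECT p.name, COUNT(c.id) FROM authors p LEFT JOIN novels c ON c.author_id = p.id GROUP BY p.name

Result:
name    | COUNT(c.id)
--------+------------
Atwood  | 2          
Le Guin | 4          
Tolkien | 0          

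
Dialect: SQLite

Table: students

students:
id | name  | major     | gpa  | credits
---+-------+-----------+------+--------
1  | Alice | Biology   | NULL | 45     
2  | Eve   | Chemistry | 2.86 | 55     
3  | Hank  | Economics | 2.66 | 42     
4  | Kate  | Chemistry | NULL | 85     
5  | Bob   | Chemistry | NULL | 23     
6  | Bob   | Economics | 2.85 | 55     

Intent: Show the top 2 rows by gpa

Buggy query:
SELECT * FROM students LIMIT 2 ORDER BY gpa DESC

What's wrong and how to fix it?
Bug: ORDER BY cannot follow LIMIT; LIMIT is the final clause

Fix: Swap the clauses: ORDER BY first, then LIMIT

Corrected query:
SELECT * FROM students ORDER BY gpa DESC LIMIT 2

Result:
id | name | major     | gpa  | credits
---+------+-----------+------+--------
2  | Eve  | Chemistry | 2.86 | 55     
6  | Bob  | Economics | 2.85 | 55     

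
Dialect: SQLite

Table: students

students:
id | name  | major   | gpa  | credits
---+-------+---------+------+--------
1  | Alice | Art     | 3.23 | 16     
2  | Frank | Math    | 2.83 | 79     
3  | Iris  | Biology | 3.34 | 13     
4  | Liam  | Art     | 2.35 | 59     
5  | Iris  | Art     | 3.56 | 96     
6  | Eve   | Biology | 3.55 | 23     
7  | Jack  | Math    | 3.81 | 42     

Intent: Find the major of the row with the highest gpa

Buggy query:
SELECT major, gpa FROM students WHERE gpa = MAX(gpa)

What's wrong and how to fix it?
Bug: MAX(gpa) is an aggregate and cannot be used directly in WHERE

Fix: Wrap MAX in a scalar subquery so WHERE compares against a single value

Corrected query:
SELECT major, gpa FROM students WHERE gpa = (SELECT MAX(gpa) FROM students)

Result:
major | gpa 
------+-----
Math  | 3.81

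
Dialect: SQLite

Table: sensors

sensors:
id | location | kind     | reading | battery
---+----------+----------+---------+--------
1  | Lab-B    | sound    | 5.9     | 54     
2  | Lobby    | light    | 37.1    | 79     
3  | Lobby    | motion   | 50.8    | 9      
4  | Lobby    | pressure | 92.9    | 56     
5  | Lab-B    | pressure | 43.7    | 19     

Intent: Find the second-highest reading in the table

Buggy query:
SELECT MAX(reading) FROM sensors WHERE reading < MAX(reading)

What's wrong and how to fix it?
Bug: The inner MAX is an aggregate inside WHERE, which is not allowed

Fix: Put the inner MAX in a scalar subquery

Corrected query:
SELECT MAX(reading) FROM sensors WHERE reading < (SELECT MAX(reading) FROM sensors)

Result:
MAX(reading)
------------
50.8        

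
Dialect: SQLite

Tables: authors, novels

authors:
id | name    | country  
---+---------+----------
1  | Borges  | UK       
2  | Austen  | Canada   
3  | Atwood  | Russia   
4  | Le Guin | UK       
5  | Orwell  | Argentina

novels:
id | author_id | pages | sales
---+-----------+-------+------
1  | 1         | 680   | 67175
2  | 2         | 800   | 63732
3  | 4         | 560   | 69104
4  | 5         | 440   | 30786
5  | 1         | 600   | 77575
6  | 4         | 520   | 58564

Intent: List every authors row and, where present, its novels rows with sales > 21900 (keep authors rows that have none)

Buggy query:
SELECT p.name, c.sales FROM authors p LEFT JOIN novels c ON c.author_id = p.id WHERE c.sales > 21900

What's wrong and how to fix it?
Bug: Filtering c.sales in WHERE discards the NULL rows produced by LEFT JOIN, turning it into an inner join

Fix: Move the right-table condition into the ON clause so unmatched parents are kept

Corrected query:
SELECT p.name, c.sales FROM authors p LEFT JOIN novels c ON c.author_id = p.id AND c.sales > 21900

Result:
name    | sales
--------+------
Borges  | 67175
Borges  | 77575
Austen  | 63732
Atwood  | NULL 
Le Guin | 58564
Le Guin | 69104
Orwell  | 30786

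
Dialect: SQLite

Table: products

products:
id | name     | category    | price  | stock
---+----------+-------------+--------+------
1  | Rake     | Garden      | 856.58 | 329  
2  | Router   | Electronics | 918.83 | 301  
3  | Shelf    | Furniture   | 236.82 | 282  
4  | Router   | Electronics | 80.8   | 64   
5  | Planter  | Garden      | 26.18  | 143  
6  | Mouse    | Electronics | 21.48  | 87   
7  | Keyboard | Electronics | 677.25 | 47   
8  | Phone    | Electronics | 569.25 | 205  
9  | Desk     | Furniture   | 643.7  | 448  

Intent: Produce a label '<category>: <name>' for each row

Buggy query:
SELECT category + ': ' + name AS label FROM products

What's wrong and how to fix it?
Bug: '+' is numeric addition; on text columns SQLite converts them to 0 instead of concatenating

Fix: Replace + with || to concatenate text

Corrected query:
SELECT category || ': ' || name AS label FROM products

Result:
label                
---------------------
Garden: Rake         
Electronics: Router  
Furniture: Shelf     
Electronics: Router  
Garden: Planter      
Electronics: Mouse   
Electronics: Keyboard
Electronics: Phone   
Furniture: Desk      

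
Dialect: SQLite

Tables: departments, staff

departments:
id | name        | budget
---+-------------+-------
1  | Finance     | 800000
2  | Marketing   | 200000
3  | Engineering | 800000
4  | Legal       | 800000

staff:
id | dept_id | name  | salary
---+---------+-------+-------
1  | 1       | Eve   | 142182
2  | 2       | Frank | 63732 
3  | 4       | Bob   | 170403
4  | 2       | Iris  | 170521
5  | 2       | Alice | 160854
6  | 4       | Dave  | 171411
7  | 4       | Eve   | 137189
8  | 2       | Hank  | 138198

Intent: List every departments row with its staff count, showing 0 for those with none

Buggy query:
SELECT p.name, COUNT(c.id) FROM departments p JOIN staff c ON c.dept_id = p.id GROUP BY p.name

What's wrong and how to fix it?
Bug: An inner join excludes parents with zero children

Fix: Switch to LEFT JOIN to retain unmatched parent rows

Corrected query:
SELECT p.name, COUNT(c.id) FROM departments p LEFT JOIN staff c ON c.dept_id = p.id GROUP BY p.name

Result:
name        | COUNT(c.id)
------------+------------
Engineering | 0          
Finance     | 1          
Legal       | 3          
Marketing   | 4          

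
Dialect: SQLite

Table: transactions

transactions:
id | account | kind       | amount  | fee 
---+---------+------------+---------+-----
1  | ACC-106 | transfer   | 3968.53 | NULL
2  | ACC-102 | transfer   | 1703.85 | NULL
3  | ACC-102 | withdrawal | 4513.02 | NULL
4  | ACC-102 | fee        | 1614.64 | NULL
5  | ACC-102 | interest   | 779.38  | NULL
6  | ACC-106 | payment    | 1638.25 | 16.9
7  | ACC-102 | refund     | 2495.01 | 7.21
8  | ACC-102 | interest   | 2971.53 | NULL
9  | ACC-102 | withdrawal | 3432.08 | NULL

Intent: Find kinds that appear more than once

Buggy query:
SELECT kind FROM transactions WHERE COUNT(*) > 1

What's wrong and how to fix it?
Bug: WHERE can't reference COUNT(*); aggregates are computed after WHERE

Fix: GROUP BY kind, then filter groups with HAVING COUNT(*) > 1

Corrected query:
SELECT kind FROM transactions GROUP BY kind HAVING COUNT(*) > 1

Result:
kind      
----------
interest  
transfer  
withdrawal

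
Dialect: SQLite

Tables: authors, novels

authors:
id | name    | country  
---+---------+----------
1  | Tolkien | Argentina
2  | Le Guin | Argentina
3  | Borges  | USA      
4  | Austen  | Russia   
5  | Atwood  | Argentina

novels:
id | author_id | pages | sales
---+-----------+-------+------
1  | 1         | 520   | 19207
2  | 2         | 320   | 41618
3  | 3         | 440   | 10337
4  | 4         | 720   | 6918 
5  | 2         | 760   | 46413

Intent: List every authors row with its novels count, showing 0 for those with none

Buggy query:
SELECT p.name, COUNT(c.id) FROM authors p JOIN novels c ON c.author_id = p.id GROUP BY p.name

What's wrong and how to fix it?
Bug: An inner join excludes parents with zero children

Fix: Switch to LEFT JOIN to retain unmatched parent rows

Corrected query:
SELECT p.name, COUNT(c.id) FROM authors p LEFT JOIN novels c ON c.author_id = p.id GROUP BY p.name

Result:
name    | COUNT(c.id)
--------+------------
Atwood  | 0          
Austen  | 1          
Borges  | 1          
Le Guin | 2          
Tolkien | 1          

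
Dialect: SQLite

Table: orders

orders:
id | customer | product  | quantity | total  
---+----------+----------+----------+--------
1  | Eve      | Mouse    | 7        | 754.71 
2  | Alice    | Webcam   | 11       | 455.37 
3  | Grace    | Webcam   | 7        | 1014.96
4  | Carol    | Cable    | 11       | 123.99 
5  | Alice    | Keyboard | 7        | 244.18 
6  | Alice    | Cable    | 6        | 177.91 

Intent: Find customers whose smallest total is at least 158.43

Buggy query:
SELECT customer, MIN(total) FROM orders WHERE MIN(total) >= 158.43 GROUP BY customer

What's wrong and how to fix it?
Bug: MIN() in WHERE is a misuse of aggregate

Fix: Use HAVING for the per-group MIN condition

Corrected query:
SELECT customer, MIN(total) FROM orders GROUP BY customer HAVING MIN(total) >= 158.43

Result:
customer | MIN(total)
---------+-----------
Alice    | 177.91    
Eve      | 754.71    
Grace    | 1014.96   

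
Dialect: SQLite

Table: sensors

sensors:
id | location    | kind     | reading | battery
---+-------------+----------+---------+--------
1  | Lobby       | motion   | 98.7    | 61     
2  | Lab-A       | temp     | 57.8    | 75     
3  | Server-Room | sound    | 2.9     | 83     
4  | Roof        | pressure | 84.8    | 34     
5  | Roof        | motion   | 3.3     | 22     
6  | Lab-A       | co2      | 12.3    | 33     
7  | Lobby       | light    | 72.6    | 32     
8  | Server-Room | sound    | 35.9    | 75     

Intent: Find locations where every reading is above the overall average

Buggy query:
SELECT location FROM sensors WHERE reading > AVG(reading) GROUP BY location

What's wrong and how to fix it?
Bug: WHERE evaluates per row before aggregation, so AVG() is unavailable

Fix: Compute the overall average in a scalar subquery and compare each group's MIN against it in HAVING

Corrected query:
SELECT location FROM sensors GROUP BY location HAVING MIN(reading) > (SELECT AVG(reading) FROM sensors)

Result:
location
--------
Lobby   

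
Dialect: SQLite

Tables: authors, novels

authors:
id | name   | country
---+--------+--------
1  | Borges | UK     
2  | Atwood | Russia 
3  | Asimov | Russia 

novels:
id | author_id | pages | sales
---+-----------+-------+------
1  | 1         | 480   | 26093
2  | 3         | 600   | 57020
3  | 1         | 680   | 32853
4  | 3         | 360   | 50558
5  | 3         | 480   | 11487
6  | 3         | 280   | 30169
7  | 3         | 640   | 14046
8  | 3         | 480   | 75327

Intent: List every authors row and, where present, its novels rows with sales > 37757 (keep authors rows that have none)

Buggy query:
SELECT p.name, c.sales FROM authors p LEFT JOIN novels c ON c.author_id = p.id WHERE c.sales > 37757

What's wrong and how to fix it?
Bug: A WHERE condition on the right-hand table after LEFT JOIN drops unmatched parents

Fix: Put 'c.sales > 37757' in the JOIN's ON clause instead of WHERE

Corrected query:
SELECT p.name, c.sales FROM authors p LEFT JOIN novels c ON c.author_id = p.id AND c.sales > 37757

Result:
name   | sales
-------+------
Borges | NULL 
Atwood | NULL 
Asimov | 50558
Asimov | 57020
Asimov | 75327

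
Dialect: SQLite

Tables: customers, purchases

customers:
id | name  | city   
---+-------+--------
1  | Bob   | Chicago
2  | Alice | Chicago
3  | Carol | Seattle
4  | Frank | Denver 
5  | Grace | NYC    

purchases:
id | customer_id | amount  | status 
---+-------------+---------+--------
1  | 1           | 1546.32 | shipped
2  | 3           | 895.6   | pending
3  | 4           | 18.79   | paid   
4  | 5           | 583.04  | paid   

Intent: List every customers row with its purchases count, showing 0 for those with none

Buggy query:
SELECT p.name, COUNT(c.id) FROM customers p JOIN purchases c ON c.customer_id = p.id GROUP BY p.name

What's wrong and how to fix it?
Bug: An inner join excludes parents with zero children

Fix: Use LEFT JOIN so parents without children still appear (COUNT(c.id) gives 0)

Corrected query:
SELECT p.name, COUNT(c.id) FROM customers p LEFT JOIN purchases c ON c.customer_id = p.id GROUP BY p.name

Result:
name  | COUNT(c.id)
------+------------
Alice | 0          
Bob   | 1          
Carol | 1          
Frank | 1          
Grace | 1          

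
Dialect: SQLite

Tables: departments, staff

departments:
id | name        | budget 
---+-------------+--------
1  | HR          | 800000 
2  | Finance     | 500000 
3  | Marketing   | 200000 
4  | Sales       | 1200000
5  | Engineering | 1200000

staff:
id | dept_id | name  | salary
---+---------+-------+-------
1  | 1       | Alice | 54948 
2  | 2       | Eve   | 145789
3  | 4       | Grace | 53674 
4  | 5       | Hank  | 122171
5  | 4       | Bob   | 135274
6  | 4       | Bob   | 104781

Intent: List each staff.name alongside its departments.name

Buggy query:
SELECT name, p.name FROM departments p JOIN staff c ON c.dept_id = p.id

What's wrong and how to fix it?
Bug: Both tables have a 'name' column; the unqualified reference is ambiguous

Fix: Qualify the column with its table alias (c.name)

Corrected query:
SELECT c.name, p.name FROM departments p JOIN staff c ON c.dept_id = p.id

Result:
name  | name       
------+------------
Alice | HR         
Eve   | Finance    
Grace | Sales      
Hank  | Engineering
Bob   | Sales      
Bob   | Sales      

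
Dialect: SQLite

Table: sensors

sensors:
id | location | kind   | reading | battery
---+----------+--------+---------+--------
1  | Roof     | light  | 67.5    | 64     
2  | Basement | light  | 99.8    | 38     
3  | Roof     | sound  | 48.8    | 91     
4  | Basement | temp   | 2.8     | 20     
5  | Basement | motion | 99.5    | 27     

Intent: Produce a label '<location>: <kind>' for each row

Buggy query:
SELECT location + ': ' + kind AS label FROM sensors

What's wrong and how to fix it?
Bug: '+' is numeric addition; on text columns SQLite converts them to 0 instead of concatenating

Fix: Use the || operator for string concatenation

Corrected query:
SELECT location || ': ' || kind AS label FROM sensors

Result:
label           
----------------
Roof: light     
Basement: light 
Roof: sound     
Basement: temp  
Basement: motion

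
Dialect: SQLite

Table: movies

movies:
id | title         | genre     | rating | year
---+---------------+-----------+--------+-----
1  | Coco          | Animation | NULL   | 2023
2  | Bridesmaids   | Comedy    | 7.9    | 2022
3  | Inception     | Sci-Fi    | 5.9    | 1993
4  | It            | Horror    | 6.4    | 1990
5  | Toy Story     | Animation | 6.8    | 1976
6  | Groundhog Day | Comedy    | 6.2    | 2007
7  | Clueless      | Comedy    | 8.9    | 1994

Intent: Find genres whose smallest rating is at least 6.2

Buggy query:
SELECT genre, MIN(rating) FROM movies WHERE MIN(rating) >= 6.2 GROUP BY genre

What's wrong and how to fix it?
Bug: MIN() in WHERE is a misuse of aggregate

Fix: Use HAVING for the per-group MIN condition

Corrected query:
SELECT genre, MIN(rating) FROM movies GROUP BY genre HAVING MIN(rating) >= 6.2

Result:
genre     | MIN(rating)
----------+------------
Animation | 6.8        
Comedy    | 6.2        
Horror    | 6.4        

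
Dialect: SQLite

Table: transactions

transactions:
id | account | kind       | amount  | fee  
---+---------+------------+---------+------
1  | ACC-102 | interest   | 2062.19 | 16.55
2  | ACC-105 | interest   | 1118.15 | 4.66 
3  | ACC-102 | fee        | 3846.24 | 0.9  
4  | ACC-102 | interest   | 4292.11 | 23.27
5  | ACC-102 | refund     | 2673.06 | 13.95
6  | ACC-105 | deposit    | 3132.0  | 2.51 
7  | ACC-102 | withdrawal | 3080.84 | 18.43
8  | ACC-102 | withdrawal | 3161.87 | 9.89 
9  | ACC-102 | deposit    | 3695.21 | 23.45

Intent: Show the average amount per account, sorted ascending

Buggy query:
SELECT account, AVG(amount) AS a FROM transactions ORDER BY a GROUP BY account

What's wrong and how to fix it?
Bug: GROUP BY must precede ORDER BY

Fix: Move ORDER BY to the end, after GROUP BY

Corrected query:
SELECT account, AVG(amount) AS a FROM transactions GROUP BY account ORDER BY a

Result:
account | a          
--------+------------
ACC-105 | 2125.075   
ACC-102 | 3258.788571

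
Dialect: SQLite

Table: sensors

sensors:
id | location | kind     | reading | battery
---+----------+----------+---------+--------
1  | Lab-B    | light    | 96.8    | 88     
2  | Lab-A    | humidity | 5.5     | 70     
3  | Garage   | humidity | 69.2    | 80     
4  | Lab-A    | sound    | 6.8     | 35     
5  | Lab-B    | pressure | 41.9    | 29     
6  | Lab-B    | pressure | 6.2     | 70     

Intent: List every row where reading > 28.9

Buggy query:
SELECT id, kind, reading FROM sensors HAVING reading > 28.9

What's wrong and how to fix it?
Bug: This is a non-aggregate query (no GROUP BY, no aggregates), so in SQLite the HAVING clause is invalid here; a row-level condition belongs in WHERE

Fix: Replace HAVING with WHERE since the condition applies to individual rows

Corrected query:
SELECT id, kind, reading FROM sensors WHERE reading > 28.9

Result:
id | kind     | reading
---+----------+--------
1  | light    | 96.8   
3  | humidity | 69.2   
5  | pressure | 41.9   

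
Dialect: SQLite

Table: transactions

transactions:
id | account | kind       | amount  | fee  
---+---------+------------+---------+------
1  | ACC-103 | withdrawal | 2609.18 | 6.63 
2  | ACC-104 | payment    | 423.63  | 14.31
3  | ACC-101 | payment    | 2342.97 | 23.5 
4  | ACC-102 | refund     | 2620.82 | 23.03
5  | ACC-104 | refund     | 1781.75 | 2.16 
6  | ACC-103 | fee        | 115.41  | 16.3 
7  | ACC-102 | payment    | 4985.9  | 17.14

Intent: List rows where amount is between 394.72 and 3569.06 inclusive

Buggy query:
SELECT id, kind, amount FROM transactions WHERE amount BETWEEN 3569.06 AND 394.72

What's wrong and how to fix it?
Bug: BETWEEN expects the lower bound first; with 3569.06 AND 394.72 the range is empty

Fix: Swap the bounds so the smaller value comes first

Corrected query:
SELECT id, kind, amount FROM transactions WHERE amount BETWEEN 394.72 AND 3569.06

Result:
id | kind       | amount 
---+------------+--------
1  | withdrawal | 2609.18
2  | payment    | 423.63 
3  | payment    | 2342.97
4  | refund     | 2620.82
5  | refund     | 1781.75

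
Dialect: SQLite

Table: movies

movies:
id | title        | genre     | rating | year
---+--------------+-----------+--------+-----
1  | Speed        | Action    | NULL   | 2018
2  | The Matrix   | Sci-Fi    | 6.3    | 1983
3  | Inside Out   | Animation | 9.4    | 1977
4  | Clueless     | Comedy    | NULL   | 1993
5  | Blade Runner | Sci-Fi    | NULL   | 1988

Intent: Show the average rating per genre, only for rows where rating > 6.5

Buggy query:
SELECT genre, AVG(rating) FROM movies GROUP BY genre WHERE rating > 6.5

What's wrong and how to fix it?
Bug: WHERE cannot follow GROUP BY

Fix: Place WHERE between FROM and GROUP BY

Corrected query:
SELECT genre, AVG(rating) FROM movies WHERE rating > 6.5 GROUP BY genre

Result:
genre     | AVG(rating)
----------+------------
Animation | 9.4        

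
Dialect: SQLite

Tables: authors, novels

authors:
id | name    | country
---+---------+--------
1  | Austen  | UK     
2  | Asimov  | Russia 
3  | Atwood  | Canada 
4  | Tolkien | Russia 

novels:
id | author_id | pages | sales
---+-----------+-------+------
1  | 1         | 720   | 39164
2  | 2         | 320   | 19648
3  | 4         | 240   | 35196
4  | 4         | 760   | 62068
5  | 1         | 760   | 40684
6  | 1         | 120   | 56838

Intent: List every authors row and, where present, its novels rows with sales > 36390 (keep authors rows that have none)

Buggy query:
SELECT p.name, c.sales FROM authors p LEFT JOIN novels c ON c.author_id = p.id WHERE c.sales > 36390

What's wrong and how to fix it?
Bug: Filtering c.sales in WHERE discards the NULL rows produced by LEFT JOIN, turning it into an inner join

Fix: Move the right-table condition into the ON clause so unmatched parents are kept

Corrected query:
SELECT p.name, c.sales FROM authors p LEFT JOIN novels c ON c.author_id = p.id AND c.sales > 36390

Result:
name    | sales
--------+------
Austen  | 39164
Austen  | 40684
Austen  | 56838
Asimov  | NULL 
Atwood  | NULL 
Tolkien | 62068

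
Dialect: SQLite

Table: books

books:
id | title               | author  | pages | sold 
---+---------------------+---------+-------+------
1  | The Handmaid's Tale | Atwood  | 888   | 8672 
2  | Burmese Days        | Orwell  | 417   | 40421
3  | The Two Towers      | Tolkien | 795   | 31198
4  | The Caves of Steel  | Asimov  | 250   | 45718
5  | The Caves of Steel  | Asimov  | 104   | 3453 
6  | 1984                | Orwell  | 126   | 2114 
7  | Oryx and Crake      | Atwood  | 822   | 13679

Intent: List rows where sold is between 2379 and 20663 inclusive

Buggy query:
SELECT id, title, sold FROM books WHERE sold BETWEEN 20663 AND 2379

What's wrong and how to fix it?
Bug: The bounds are reversed; BETWEEN a AND b requires a <= b to match anything

Fix: Write BETWEEN 2379 AND 20663

Corrected query:
SELECT id, title, sold FROM books WHERE sold BETWEEN 2379 AND 20663

Result:
id | title               | sold 
---+---------------------+------
1  | The Handmaid's Tale | 8672 
5  | The Caves of Steel  | 3453 
7  | Oryx and Crake      | 13679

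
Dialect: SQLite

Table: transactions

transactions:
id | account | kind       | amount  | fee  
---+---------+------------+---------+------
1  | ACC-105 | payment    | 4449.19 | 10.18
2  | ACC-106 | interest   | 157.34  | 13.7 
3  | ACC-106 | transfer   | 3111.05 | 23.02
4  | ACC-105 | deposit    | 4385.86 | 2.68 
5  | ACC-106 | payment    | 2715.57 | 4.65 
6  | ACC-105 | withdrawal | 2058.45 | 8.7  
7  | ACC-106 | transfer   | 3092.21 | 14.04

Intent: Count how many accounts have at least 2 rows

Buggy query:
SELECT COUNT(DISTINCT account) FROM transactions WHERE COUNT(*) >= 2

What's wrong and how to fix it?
Bug: WHERE filters individual rows, not groups, so a group-level COUNT is invalid there

Fix: Use a subquery that GROUPs and filters with HAVING, then count its rows

Corrected query:
SELECT COUNT(*) FROM (SELECT account FROM transactions GROUP BY account HAVING COUNT(*) >= 2)

Result:
COUNT(*)
--------
2       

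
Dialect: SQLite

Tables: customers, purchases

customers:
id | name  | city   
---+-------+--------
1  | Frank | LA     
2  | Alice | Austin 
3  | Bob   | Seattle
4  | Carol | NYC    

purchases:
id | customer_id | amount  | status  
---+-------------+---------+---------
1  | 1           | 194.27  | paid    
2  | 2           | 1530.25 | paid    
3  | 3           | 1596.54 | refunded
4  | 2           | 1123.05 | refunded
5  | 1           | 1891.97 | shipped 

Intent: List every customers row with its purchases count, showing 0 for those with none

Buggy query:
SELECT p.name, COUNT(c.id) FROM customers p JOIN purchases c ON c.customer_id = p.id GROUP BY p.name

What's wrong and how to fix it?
Bug: An inner join excludes parents with zero children

Fix: Use LEFT JOIN so parents without children still appear (COUNT(c.id) gives 0)

Corrected query:
SELECT p.name, COUNT(c.id) FROM customers p LEFT JOIN purchases c ON c.customer_id = p.id GROUP BY p.name

Result:
name  | COUNT(c.id)
------+------------
Alice | 2          
Bob   | 1          
Carol | 0          
Frank | 2          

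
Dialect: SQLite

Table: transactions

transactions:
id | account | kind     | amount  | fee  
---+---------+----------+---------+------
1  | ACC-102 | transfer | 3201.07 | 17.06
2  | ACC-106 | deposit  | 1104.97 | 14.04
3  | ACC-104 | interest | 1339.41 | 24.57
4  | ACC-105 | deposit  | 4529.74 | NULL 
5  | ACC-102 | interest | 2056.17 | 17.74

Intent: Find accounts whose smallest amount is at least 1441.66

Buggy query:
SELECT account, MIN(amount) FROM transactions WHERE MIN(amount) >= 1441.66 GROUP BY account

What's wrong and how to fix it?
Bug: Aggregates like MIN are computed per group after WHERE runs

Fix: Use HAVING for the per-group MIN condition

Corrected query:
SELECT account, MIN(amount) FROM transactions GROUP BY account HAVING MIN(amount) >= 1441.66

Result:
account | MIN(amount)
--------+------------
ACC-102 | 2056.17    
ACC-105 | 4529.74    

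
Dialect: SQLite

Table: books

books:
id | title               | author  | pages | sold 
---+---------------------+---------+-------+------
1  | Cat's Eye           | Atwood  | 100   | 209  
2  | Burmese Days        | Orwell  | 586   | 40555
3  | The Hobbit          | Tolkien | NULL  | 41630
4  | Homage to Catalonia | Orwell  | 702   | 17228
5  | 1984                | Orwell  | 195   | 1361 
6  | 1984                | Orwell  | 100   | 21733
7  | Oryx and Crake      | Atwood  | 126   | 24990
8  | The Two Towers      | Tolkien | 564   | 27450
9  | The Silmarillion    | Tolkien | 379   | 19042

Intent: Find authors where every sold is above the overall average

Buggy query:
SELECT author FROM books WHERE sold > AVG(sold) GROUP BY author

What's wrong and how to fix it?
Bug: AVG() is an aggregate; it can't sit directly in WHERE

Fix: Compute the overall average in a scalar subquery and compare each group's MIN against it in HAVING

Corrected query:
SELECT author FROM books GROUP BY author HAVING MIN(sold) > (SELECT AVG(sold) FROM books)

Result:
(no rows)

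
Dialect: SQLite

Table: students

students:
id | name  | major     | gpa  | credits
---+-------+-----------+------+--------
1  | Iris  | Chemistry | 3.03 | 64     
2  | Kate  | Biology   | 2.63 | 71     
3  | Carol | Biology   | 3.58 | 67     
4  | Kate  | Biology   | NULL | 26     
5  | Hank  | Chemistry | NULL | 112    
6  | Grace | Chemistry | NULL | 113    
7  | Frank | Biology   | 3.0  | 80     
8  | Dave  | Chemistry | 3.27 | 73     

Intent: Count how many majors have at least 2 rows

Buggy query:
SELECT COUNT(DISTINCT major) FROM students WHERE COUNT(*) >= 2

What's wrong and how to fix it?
Bug: COUNT(*) cannot appear in WHERE; the per-group count doesn't exist yet

Fix: Group first with HAVING COUNT(*) >= 2, then COUNT the resulting groups

Corrected query:
SELECT COUNT(*) FROM (SELECT major FROM students GROUP BY major HAVING COUNT(*) >= 2)

Result:
COUNT(*)
--------
2       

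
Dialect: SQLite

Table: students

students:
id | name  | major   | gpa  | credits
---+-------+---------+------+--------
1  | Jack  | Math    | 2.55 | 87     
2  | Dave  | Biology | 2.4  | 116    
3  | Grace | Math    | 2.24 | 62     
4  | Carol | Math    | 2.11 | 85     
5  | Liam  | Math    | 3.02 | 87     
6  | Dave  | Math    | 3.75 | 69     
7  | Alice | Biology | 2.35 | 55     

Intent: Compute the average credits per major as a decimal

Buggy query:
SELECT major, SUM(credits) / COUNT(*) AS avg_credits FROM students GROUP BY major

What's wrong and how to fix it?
Bug: Both operands are integers, so '/' performs integer division and truncates

Fix: Multiply by 1.0 (or CAST to REAL) to force floating-point division

Corrected query:
SELECT major, SUM(credits) * 1.0 / COUNT(*) AS avg_credits FROM students GROUP BY major

Result:
major   | avg_credits
--------+------------
Biology | 85.5       
Math    | 78         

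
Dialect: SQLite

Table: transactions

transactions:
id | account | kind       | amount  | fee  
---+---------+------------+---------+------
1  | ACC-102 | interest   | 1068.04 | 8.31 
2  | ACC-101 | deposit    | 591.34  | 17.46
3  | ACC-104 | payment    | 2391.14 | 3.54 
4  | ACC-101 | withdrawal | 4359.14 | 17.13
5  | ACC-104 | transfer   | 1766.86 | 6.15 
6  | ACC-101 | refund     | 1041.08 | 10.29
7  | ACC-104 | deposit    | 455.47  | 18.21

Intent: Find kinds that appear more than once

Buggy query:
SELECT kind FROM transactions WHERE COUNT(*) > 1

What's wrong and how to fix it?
Bug: COUNT(*) is an aggregate and cannot be used in WHERE

Fix: Group first, then use HAVING for the count condition

Corrected query:
SELECT kind FROM transactions GROUP BY kind HAVING COUNT(*) > 1

Result:
kind   
-------
deposit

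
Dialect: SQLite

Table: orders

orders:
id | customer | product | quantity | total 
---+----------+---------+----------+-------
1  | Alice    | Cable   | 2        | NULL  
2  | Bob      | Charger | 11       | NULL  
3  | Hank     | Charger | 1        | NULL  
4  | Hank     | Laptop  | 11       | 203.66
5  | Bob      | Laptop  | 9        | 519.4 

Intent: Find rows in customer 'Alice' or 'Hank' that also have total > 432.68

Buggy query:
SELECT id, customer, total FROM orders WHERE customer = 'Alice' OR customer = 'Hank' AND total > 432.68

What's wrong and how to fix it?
Bug: AND binds tighter than OR, so this parses as customer = 'Alice' OR (customer = 'Hank' AND total > 432.68)

Fix: Add parentheses around the OR so the AND applies to both alternatives

Corrected query:
SELECT id, customer, total FROM orders WHERE (customer = 'Alice' OR customer = 'Hank') AND total > 432.68

Result:
(no rows)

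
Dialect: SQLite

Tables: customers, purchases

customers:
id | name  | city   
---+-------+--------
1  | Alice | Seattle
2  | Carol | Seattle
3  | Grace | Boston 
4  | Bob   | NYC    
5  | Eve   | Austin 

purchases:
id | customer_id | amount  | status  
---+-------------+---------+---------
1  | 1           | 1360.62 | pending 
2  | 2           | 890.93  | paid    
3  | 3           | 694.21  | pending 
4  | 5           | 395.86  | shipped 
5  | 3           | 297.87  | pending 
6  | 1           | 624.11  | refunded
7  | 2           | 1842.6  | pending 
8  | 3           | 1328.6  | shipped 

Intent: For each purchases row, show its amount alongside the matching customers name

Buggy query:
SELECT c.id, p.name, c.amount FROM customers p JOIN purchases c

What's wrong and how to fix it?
Bug: JOIN with no ON clause produces a cartesian product; every purchases row pairs with every customers row

Fix: Add ON c.customer_id = p.id to the JOIN

Corrected query:
SELECT c.id, p.name, c.amount FROM customers p JOIN purchases c ON c.customer_id = p.id

Result:
id | name  | amount 
---+-------+--------
1  | Alice | 1360.62
2  | Carol | 890.93 
3  | Grace | 694.21 
4  | Eve   | 395.86 
5  | Grace | 297.87 
6  | Alice | 624.11 
7  | Carol | 1842.6 
8  | Grace | 1328.6 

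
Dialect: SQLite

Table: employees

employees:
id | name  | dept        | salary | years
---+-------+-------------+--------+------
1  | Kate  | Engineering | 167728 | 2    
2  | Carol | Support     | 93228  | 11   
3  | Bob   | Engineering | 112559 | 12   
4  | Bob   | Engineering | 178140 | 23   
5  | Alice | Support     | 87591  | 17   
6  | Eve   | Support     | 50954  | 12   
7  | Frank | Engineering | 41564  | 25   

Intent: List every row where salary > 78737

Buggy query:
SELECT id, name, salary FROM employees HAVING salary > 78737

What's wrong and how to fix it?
Bug: HAVING filters the output of aggregation, but this query has no GROUP BY and no aggregate functions, so SQLite rejects it (HAVING clause on a non-aggregate query); the condition here is per row

Fix: Replace HAVING with WHERE since the condition applies to individual rows

Corrected query:
SELECT id, name, salary FROM employees WHERE salary > 78737

Result:
id | name  | salary
---+-------+-------
1  | Kate  | 167728
2  | Carol | 93228 
3  | Bob   | 112559
4  | Bob   | 178140
5  | Alice | 87591 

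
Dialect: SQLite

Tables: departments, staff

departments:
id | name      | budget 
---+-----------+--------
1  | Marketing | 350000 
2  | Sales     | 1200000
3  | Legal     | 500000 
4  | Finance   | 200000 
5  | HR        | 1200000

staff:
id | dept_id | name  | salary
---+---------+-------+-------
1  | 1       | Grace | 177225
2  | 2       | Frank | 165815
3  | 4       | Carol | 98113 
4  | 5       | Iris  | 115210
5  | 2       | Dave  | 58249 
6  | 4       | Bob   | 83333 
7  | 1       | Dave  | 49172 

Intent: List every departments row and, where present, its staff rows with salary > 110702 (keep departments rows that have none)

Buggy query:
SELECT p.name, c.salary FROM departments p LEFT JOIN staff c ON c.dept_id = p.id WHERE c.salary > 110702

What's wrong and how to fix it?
Bug: Filtering c.salary in WHERE discards the NULL rows produced by LEFT JOIN, turning it into an inner join

Fix: Put 'c.salary > 110702' in the JOIN's ON clause instead of WHERE

Corrected query:
SELECT p.name, c.salary FROM departments p LEFT JOIN staff c ON c.dept_id = p.id AND c.salary > 110702

Result:
name      | salary
----------+-------
Marketing | 177225
Sales     | 165815
Legal     | NULL  
Finance   | NULL  
HR        | 115210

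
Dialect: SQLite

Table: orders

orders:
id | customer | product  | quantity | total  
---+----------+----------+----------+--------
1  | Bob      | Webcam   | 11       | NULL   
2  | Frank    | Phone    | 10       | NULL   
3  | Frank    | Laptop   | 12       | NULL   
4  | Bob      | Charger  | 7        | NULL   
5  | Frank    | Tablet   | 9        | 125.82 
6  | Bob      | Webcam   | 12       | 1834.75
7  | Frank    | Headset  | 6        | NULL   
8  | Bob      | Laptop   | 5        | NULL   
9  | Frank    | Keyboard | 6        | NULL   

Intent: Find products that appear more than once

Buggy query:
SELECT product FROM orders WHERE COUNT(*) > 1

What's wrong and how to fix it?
Bug: WHERE can't reference COUNT(*); aggregates are computed after WHERE

Fix: Group first, then use HAVING for the count condition

Corrected query:
SELECT product FROM orders GROUP BY product HAVING COUNT(*) > 1

Result:
product
-------
Laptop 
Webcam 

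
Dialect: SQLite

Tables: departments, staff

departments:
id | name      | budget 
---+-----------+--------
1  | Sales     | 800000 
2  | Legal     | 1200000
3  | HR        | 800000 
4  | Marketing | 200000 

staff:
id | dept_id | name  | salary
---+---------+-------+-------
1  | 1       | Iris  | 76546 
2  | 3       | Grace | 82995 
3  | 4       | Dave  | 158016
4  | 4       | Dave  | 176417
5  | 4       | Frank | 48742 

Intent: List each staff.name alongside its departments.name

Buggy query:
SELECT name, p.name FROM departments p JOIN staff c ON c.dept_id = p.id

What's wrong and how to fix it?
Bug: 'name' exists in both joined tables, so the database can't tell which one is meant

Fix: Prefix ambiguous columns with the table alias

Corrected query:
SELECT c.name, p.name FROM departments p JOIN staff c ON c.dept_id = p.id

Result:
name  | name     
------+----------
Iris  | Sales    
Grace | HR       
Dave  | Marketing
Dave  | Marketing
Frank | Marketing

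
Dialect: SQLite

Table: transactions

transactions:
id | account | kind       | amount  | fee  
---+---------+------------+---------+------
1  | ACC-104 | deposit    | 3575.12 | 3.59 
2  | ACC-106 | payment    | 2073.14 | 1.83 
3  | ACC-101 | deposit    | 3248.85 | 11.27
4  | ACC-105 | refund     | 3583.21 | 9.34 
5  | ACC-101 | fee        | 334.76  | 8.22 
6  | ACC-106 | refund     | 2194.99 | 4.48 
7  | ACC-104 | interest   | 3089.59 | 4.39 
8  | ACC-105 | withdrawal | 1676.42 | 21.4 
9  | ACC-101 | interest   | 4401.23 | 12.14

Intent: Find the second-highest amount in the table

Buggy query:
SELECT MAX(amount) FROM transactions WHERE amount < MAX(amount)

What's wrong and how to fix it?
Bug: The inner MAX is an aggregate inside WHERE, which is not allowed

Fix: Compute the overall MAX in a subquery, then take MAX of rows below it

Corrected query:
SELECT MAX(amount) FROM transactions WHERE amount < (SELECT MAX(amount) FROM transactions)

Result:
MAX(amount)
-----------
3583.21    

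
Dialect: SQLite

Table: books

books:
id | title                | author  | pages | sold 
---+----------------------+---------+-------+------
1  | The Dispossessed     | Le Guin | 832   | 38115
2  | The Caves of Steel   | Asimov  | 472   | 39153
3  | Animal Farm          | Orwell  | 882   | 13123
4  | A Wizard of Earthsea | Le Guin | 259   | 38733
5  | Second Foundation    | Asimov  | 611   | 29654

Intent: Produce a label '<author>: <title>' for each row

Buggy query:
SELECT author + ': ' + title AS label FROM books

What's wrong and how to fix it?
Bug: '+' is numeric addition; on text columns SQLite converts them to 0 instead of concatenating

Fix: Replace + with || to concatenate text

Corrected query:
SELECT author || ': ' || title AS label FROM books

Result:
label                        
-----------------------------
Le Guin: The Dispossessed    
Asimov: The Caves of Steel   
Orwell: Animal Farm          
Le Guin: A Wizard of Earthsea
Asimov: Second Foundation    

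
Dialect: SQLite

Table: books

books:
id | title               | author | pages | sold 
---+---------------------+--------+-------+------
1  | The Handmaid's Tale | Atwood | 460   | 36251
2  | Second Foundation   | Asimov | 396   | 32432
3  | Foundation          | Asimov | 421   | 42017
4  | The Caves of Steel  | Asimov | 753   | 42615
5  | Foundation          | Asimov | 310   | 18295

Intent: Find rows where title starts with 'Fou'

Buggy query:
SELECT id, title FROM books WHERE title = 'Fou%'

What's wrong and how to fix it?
Bug: '=' compares the literal string including the % character; pattern matching needs LIKE

Fix: Replace '=' with LIKE so 'Fou%' is treated as a pattern

Corrected query:
SELECT id, title FROM books WHERE title LIKE 'Fou%'

Result:
id | title     
---+-----------
3  | Foundation
5  | Foundation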